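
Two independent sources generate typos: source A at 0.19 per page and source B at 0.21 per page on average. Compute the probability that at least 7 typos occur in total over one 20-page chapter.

0.6866

Independent Poisson processes superpose: combined rate λ = 0.19 + 0.21 = 0.4 per page.
Over the interval, μ = 0.4 × 20 = 8 (a 20-page chapter = 20 pages).
P(N ≥ 7) = 1 − P(N ≤ 6) ≈ 0.6866.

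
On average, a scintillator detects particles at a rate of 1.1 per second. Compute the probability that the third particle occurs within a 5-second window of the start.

Over the interval, μ = 1.1 × 5 = 5.5 (a 5-second window = 5 seconds).
The third arrival falls in the interval iff at least 3 events occur there: P(S_3 ≤ t) = P(N ≥ 3) = 1 − P(N ≤ 2) ≈ 0.9116.

0.9116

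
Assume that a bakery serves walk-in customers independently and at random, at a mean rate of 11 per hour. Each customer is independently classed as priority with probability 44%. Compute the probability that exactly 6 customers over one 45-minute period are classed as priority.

Thinning: the customers that are classed as priority themselves form a Poisson process with rate 0.44 × 11 = 4.84 per hour.
Over the interval, μ = 4.84 × 0.75 = 3.63 (a 45-minute period = 0.75 hours).
P(N = 6) = e^(−3.63) · 3.63^6/6! ≈ 0.0843.

0.0843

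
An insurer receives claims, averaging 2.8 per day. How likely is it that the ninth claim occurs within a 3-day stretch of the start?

Over the interval, μ = 2.8 × 3 = 8.4 (a 3-day stretch = 3 days).
The ninth arrival falls in the interval iff at least 9 events occur there: P(S_9 ≤ t) = P(N ≥ 9) = 1 − P(N ≤ 8) ≈ 0.4631.

0.4631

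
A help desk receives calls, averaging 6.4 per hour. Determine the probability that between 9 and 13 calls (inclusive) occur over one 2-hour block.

0.4858

Over the interval, μ = 6.4 × 2 = 12.8 (a 2-hour block = 2 hours).
P(9 ≤ N ≤ 13) = Σ_{j=9}^{13} e^(−12.8) · 12.8^j/j! ≈ 0.4858.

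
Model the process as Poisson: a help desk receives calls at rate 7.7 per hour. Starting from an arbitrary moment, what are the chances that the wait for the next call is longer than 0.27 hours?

0.1251

The wait for the next event is exponential with rate λ = 7.7 per hour.
P(T > 0.27) = e^(−λt) = e^(−7.7 × 0.27) = e^(−2.079) ≈ 0.1251.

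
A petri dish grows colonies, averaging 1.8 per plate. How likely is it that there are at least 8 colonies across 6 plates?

0.8434

Over the interval, μ = 1.8 × 6 = 10.8 (6 plates).
P(N ≥ 8) = 1 − P(N ≤ 7) = 1 − Σ_{j=0}^{7} e^(−μ) μ^j/j! ≈ 0.8434.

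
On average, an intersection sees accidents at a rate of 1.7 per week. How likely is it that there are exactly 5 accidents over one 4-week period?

0.1349

Over the interval, μ = 1.7 × 4 = 6.8 (a 4-week period = 4 weeks).
P(N = 5) = e^(−μ) μ^5/5! = e^(−6.8) · 6.8^5/120 ≈ 0.1349.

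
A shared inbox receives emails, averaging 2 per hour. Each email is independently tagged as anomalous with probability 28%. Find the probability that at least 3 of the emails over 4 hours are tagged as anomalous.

0.3880

Thinning: the emails that are tagged as anomalous themselves form a Poisson process with rate 0.28 × 2 = 0.56 per hour.
Over the interval, μ = 0.56 × 4 = 2.24 (4 hours).
P(N ≥ 3) = 1 − P(N ≤ 2) ≈ 0.3880.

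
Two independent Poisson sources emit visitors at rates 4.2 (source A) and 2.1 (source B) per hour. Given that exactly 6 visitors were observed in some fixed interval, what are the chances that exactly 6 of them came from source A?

0.0878

Given the total, each event is independently from source A with probability p = λ_A/(λ_A+λ_B) = 4.2/6.3 ≈ 0.6667.
So K ~ Binomial(6, 4.2/6.3): P(K = 6) = C(6,6) · (4.2/6.3)^6 · (2.1/6.3)^0 ≈ 0.0878.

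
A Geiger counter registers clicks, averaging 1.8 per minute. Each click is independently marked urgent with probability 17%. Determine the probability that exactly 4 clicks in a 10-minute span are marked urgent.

Thinning: the clicks that are marked urgent themselves form a Poisson process with rate 0.17 × 1.8 = 0.306 per minute.
Over the interval, μ = 0.306 × 10 = 3.06 (a 10-minute span = 10 minutes).
P(N = 4) = e^(−3.06) · 3.06^4/4! ≈ 0.1713.

0.1713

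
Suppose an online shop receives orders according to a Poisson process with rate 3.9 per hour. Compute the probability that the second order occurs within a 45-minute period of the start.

0.7894

Over the interval, μ = 3.9 × 0.75 = 2.925 (a 45-minute period = 0.75 hours).
The second arrival falls in the interval iff at least 2 events occur there: P(S_2 ≤ t) = P(N ≥ 2) = 1 − P(N ≤ 1) ≈ 0.7894.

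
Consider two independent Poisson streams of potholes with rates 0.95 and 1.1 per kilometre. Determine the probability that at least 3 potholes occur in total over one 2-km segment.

0.7762

Independent Poisson processes superpose: combined rate λ = 0.95 + 1.1 = 2.05 per kilometre.
Over the interval, μ = 2.05 × 2 = 4.1 (a 2-km segment = 2 kilometres).
P(N ≥ 3) = 1 − P(N ≤ 2) ≈ 0.7762.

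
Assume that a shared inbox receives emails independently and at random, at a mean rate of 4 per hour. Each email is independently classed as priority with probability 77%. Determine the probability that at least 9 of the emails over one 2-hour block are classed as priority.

Thinning: the emails that are classed as priority themselves form a Poisson process with rate 0.77 × 4 = 3.08 per hour.
Over the interval, μ = 3.08 × 2 = 6.16 (a 2-hour block = 2 hours).
P(N ≥ 9) = 1 − P(N ≤ 8) ≈ 0.1697.

0.1697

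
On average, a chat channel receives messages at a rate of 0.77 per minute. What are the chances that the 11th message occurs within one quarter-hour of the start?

0.6039

Over the interval, μ = 0.77 × 15 = 11.55 (a quarter-hour = 15 minutes).
The 11th arrival falls in the interval iff at least 11 events occur there: P(S_11 ≤ t) = P(N ≥ 11) = 1 − P(N ≤ 10) ≈ 0.6039.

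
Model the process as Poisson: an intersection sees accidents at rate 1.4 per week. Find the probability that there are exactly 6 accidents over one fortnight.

0.0407

Over the interval, μ = 1.4 × 2 = 2.8 (a fortnight = 2 weeks).
P(N = 6) = e^(−μ) μ^6/6! = e^(−2.8) · 2.8^6/720 ≈ 0.0407.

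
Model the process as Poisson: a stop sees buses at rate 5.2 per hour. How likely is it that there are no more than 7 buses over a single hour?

With mean μ = 5.2 per hour,
P(N ≤ 7) = Σ_{j=0}^{7} e^(−μ) μ^j/j! ≈ 0.8449.

0.8449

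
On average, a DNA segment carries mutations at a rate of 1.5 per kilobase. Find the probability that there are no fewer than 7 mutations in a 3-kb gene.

Over the interval, μ = 1.5 × 3 = 4.5 (a 3-kb gene = 3 kilobases).
P(N ≥ 7) = 1 − P(N ≤ 6) = 1 − Σ_{j=0}^{6} e^(−μ) μ^j/j! ≈ 0.1689.

0.1689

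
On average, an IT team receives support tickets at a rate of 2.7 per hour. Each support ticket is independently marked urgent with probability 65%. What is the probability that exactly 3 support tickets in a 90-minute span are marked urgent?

Thinning: the support tickets that are marked urgent themselves form a Poisson process with rate 0.65 × 2.7 = 1.755 per hour.
Over the interval, μ = 1.755 × 1.5 = 2.6325 (a 90-minute span = 1.5 hours).
P(N = 3) = e^(−2.6325) · 2.6325^3/3! ≈ 0.2186.

0.2186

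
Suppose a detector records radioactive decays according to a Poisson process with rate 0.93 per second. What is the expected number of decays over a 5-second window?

4.65

E[N] = λt = 0.93 × 5 = 4.65 (a 5-second window = 5 seconds).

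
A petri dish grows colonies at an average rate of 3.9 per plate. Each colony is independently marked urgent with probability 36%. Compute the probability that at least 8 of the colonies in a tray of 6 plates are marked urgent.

0.6045

Thinning: the colonies that are marked urgent themselves form a Poisson process with rate 0.36 × 3.9 = 1.404 per plate.
Over the interval, μ = 1.404 × 6 = 8.424 (a tray of 6 plates = 6 plates).
P(N ≥ 8) = 1 − P(N ≤ 7) ≈ 0.6045.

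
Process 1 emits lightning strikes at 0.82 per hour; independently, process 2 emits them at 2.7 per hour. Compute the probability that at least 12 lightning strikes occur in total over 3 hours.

Independent Poisson processes superpose: combined rate λ = 0.82 + 2.7 = 3.52 per hour.
Over the interval, μ = 3.52 × 3 = 10.56 (3 hours).
P(N ≥ 12) = 1 − P(N ≤ 11) ≈ 0.3684.

0.3684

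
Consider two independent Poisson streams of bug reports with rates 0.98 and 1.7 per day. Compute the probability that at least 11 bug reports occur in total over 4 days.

0.5063

Independent Poisson processes superpose: combined rate λ = 0.98 + 1.7 = 2.68 per day.
Over the interval, μ = 2.68 × 4 = 10.72 (4 days).
P(N ≥ 11) = 1 − P(N ≤ 10) ≈ 0.5063.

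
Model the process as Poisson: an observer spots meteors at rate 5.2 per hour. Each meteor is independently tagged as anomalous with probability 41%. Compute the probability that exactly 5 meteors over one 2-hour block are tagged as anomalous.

Thinning: the meteors that are tagged as anomalous themselves form a Poisson process with rate 0.41 × 5.2 = 2.132 per hour.
Over the interval, μ = 2.132 × 2 = 4.264 (a 2-hour block = 2 hours).
P(N = 5) = e^(−4.264) · 4.264^5/5! ≈ 0.1652.

0.1652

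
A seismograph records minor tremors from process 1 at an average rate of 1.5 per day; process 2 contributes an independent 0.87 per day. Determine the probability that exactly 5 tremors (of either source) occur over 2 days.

Independent Poisson processes superpose: combined rate λ = 1.5 + 0.87 = 2.37 per day.
Over the interval, μ = 2.37 × 2 = 4.74 (2 days).
P(N = 5) = e^(−4.74) · 4.74^5/5! ≈ 0.1742.

0.1742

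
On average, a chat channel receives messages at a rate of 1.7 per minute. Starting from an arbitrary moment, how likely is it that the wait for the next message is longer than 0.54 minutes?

0.3993

The wait for the next event is exponential with rate λ = 1.7 per minute.
P(T > 0.54) = e^(−λt) = e^(−1.7 × 0.54) = e^(−0.918) ≈ 0.3993.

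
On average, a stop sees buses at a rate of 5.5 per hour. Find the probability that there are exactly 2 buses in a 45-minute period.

0.1375

Over the interval, μ = 5.5 × 0.75 = 4.125 (a 45-minute period = 0.75 hours).
P(N = 2) = e^(−μ) μ^2/2! = e^(−4.125) · 4.125^2/2 ≈ 0.1375.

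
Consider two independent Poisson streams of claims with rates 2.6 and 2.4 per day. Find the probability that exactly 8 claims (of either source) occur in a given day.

Independent Poisson processes superpose: combined rate λ = 2.6 + 2.4 = 5 per day.
So μ = 5.
P(N = 8) = e^(−5) · 5^8/8! ≈ 0.0653.

0.0653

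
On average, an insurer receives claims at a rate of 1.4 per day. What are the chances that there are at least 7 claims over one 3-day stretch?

Over the interval, μ = 1.4 × 3 = 4.2 (a 3-day stretch = 3 days).
P(N ≥ 7) = 1 − P(N ≤ 6) = 1 − Σ_{j=0}^{6} e^(−μ) μ^j/j! ≈ 0.1325.

0.1325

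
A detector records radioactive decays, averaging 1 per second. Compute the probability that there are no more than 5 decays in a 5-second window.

Over the interval, μ = 1 × 5 = 5 (a 5-second window = 5 seconds).
P(N ≤ 5) = Σ_{j=0}^{5} e^(−μ) μ^j/j! ≈ 0.6160.

0.6160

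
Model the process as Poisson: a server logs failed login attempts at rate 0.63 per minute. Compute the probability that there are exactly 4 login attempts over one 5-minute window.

Over the interval, μ = 0.63 × 5 = 3.15 (a 5-minute window = 5 minutes).
P(N = 4) = e^(−μ) μ^4/4! = e^(−3.15) · 3.15^4/24 ≈ 0.1758.

0.1758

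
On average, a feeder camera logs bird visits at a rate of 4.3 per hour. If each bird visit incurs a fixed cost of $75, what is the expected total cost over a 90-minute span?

E[N] = 4.3 × 1.5 = 6.45 (a 90-minute span = 1.5 hours); E[cost] = 6.45 × $75 = $483.75.

$483.75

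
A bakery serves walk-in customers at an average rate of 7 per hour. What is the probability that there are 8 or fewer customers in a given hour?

0.7291

With mean μ = 7 per hour,
P(N ≤ 8) = Σ_{j=0}^{8} e^(−μ) μ^j/j! ≈ 0.7291.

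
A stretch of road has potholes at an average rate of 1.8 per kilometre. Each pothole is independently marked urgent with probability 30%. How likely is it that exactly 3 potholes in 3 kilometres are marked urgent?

Thinning: the potholes that are marked urgent themselves form a Poisson process with rate 0.3 × 1.8 = 0.54 per kilometre.
Over the interval, μ = 0.54 × 3 = 1.62 (3 kilometres).
P(N = 3) = e^(−1.62) · 1.62^3/3! ≈ 0.1402.

0.1402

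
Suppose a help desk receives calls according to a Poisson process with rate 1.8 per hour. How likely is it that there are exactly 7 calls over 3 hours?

0.1200

Over the interval, μ = 1.8 × 3 = 5.4 (3 hours).
P(N = 7) = e^(−μ) μ^7/7! = e^(−5.4) · 5.4^7/5040 ≈ 0.1200.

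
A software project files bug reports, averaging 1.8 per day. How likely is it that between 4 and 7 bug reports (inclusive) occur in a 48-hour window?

0.4540

Over the interval, μ = 1.8 × 2 = 3.6 (a 48-hour window = 2 days).
P(4 ≤ N ≤ 7) = Σ_{j=4}^{7} e^(−3.6) · 3.6^j/j! ≈ 0.4540.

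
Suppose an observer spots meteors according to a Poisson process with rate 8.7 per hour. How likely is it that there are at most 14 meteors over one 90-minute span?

Over the interval, μ = 8.7 × 1.5 = 13.05 (a 90-minute span = 1.5 hours).
P(N ≤ 14) = Σ_{j=0}^{14} e^(−μ) μ^j/j! ≈ 0.6700.

0.6700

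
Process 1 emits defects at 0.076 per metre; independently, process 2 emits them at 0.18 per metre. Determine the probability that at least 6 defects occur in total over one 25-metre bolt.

Independent Poisson processes superpose: combined rate λ = 0.076 + 0.18 = 0.256 per metre.
Over the interval, μ = 0.256 × 25 = 6.4 (a 25-metre bolt = 25 metres).
P(N ≥ 6) = 1 − P(N ≤ 5) ≈ 0.6163.

0.6163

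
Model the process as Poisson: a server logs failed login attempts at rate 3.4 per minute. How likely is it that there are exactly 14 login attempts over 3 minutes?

Over the interval, μ = 3.4 × 3 = 10.2 (3 minutes).
P(N = 14) = e^(−μ) μ^14/14! = e^(−10.2) · 10.2^14/87178291200 ≈ 0.0563.

0.0563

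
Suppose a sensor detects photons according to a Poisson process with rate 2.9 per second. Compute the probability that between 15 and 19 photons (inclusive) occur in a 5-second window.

Over the interval, μ = 2.9 × 5 = 14.5 (a 5-second window = 5 seconds).
P(15 ≤ N ≤ 19) = Σ_{j=15}^{19} e^(−14.5) · 14.5^j/j! ≈ 0.3836.

0.3836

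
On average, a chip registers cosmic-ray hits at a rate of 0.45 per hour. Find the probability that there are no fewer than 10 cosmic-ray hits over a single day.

0.6374

Over the interval, μ = 0.45 × 24 = 10.8 (a day = 24 hours).
P(N ≥ 10) = 1 − P(N ≤ 9) = 1 − Σ_{j=0}^{9} e^(−μ) μ^j/j! ≈ 0.6374.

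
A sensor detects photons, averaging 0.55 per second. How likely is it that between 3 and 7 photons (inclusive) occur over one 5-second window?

Over the interval, μ = 0.55 × 5 = 2.75 (a 5-second window = 5 seconds).
P(3 ≤ N ≤ 7) = Σ_{j=3}^{7} e^(−2.75) · 2.75^j/j! ≈ 0.5112.

0.5112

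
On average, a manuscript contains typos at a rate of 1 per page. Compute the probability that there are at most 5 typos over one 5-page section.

Over the interval, μ = 1 × 5 = 5 (a 5-page section = 5 pages).
P(N ≤ 5) = Σ_{j=0}^{5} e^(−μ) μ^j/j! ≈ 0.6160.

0.6160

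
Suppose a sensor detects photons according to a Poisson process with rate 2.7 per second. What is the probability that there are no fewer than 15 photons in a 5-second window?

Over the interval, μ = 2.7 × 5 = 13.5 (a 5-second window = 5 seconds).
P(N ≥ 15) = 1 − P(N ≤ 14) = 1 − Σ_{j=0}^{14} e^(−μ) μ^j/j! ≈ 0.3767.

0.3767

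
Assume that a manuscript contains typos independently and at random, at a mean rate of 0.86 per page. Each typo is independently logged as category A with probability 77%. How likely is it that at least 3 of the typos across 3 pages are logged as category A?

0.3197

Thinning: the typos that are logged as category A themselves form a Poisson process with rate 0.77 × 0.86 = 0.6622 per page.
Over the interval, μ = 0.6622 × 3 = 1.9866 (3 pages).
P(N ≥ 3) = 1 − P(N ≤ 2) ≈ 0.3197.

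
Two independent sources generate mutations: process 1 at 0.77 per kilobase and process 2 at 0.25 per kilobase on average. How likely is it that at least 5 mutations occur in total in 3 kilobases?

Independent Poisson processes superpose: combined rate λ = 0.77 + 0.25 = 1.02 per kilobase.
Over the interval, μ = 1.02 × 3 = 3.06 (3 kilobases).
P(N ≥ 5) = 1 − P(N ≤ 4) ≈ 0.1949.

0.1949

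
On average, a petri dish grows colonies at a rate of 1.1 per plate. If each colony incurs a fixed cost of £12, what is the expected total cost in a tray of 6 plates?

£79.2

E[N] = 1.1 × 6 = 6.6 (a tray of 6 plates = 6 plates); E[cost] = 6.6 × £12 = £79.2.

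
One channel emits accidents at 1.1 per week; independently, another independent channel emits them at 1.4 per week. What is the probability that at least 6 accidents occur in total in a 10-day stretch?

Independent Poisson processes superpose: combined rate λ = 1.1 + 1.4 = 2.5 per week.
Over the interval, μ = 2.5 × 10/7 ≈ 3.57143 (a 10-day stretch = 10/7 weeks).
P(N ≥ 6) = 1 − P(N ≤ 5) ≈ 0.1520.

0.1520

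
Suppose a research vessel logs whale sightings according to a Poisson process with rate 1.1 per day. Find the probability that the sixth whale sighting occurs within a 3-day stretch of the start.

0.1171

Over the interval, μ = 1.1 × 3 = 3.3 (a 3-day stretch = 3 days).
The sixth arrival falls in the interval iff at least 6 events occur there: P(S_6 ≤ t) = P(N ≥ 6) = 1 − P(N ≤ 5) ≈ 0.1171.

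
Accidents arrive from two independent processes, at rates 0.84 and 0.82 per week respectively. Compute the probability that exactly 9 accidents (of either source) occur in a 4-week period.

0.0904

Independent Poisson processes superpose: combined rate λ = 0.84 + 0.82 = 1.66 per week.
Over the interval, μ = 1.66 × 4 = 6.64 (a 4-week period = 4 weeks).
P(N = 9) = e^(−6.64) · 6.64^9/9! ≈ 0.0904.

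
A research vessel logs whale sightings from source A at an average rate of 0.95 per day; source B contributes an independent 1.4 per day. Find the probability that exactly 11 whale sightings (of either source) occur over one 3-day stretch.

Independent Poisson processes superpose: combined rate λ = 0.95 + 1.4 = 2.35 per day.
Over the interval, μ = 2.35 × 3 = 7.05 (a 3-day stretch = 3 days).
P(N = 11) = e^(−7.05) · 7.05^11/11! ≈ 0.0465.

0.0465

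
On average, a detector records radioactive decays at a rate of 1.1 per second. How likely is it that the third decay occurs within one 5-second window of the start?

Over the interval, μ = 1.1 × 5 = 5.5 (a 5-second window = 5 seconds).
The third arrival falls in the interval iff at least 3 events occur there: P(S_3 ≤ t) = P(N ≥ 3) = 1 − P(N ≤ 2) ≈ 0.9116.

0.9116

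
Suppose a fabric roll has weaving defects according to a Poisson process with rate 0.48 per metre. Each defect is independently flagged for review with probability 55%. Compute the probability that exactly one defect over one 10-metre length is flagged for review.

0.1884

Thinning: the defects that are flagged for review themselves form a Poisson process with rate 0.55 × 0.48 = 0.264 per metre.
Over the interval, μ = 0.264 × 10 = 2.64 (a 10-metre length = 10 metres).
P(N = 1) = e^(−2.64) · 2.64^1/1! ≈ 0.1884.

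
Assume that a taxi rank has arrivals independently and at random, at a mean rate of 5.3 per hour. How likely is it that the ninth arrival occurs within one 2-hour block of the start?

0.7306

Over the interval, μ = 5.3 × 2 = 10.6 (a 2-hour block = 2 hours).
The ninth arrival falls in the interval iff at least 9 events occur there: P(S_9 ≤ t) = P(N ≥ 9) = 1 − P(N ≤ 8) ≈ 0.7306.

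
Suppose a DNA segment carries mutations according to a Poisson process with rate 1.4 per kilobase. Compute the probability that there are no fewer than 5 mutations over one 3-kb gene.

0.4102

Over the interval, μ = 1.4 × 3 = 4.2 (a 3-kb gene = 3 kilobases).
P(N ≥ 5) = 1 − P(N ≤ 4) = 1 − Σ_{j=0}^{4} e^(−μ) μ^j/j! ≈ 0.4102.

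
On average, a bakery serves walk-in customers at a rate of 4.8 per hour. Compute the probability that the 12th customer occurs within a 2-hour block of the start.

0.2588

Over the interval, μ = 4.8 × 2 = 9.6 (a 2-hour block = 2 hours).
The 12th arrival falls in the interval iff at least 12 events occur there: P(S_12 ≤ t) = P(N ≥ 12) = 1 − P(N ≤ 11) ≈ 0.2588.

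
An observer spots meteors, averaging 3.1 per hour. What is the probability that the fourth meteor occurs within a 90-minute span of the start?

Over the interval, μ = 3.1 × 1.5 = 4.65 (a 90-minute span = 1.5 hours).
The fourth arrival falls in the interval iff at least 4 events occur there: P(S_4 ≤ t) = P(N ≥ 4) = 1 − P(N ≤ 3) ≈ 0.6824.

0.6824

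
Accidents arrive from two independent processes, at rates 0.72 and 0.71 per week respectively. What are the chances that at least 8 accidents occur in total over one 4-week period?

Independent Poisson processes superpose: combined rate λ = 0.72 + 0.71 = 1.43 per week.
Over the interval, μ = 1.43 × 4 = 5.72 (a 4-week period = 4 weeks).
P(N ≥ 8) = 1 − P(N ≤ 7) ≈ 0.2185.

0.2185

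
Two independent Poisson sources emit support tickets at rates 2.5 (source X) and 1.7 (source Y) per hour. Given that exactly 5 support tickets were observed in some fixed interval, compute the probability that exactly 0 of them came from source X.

0.0109

Given the total, each event is independently from source X with probability p = λ_X/(λ_X+λ_Y) = 2.5/4.2 ≈ 0.5952.
So K ~ Binomial(5, 2.5/4.2): P(K = 0) = C(5,0) · (2.5/4.2)^0 · (1.7/4.2)^5 ≈ 0.0109.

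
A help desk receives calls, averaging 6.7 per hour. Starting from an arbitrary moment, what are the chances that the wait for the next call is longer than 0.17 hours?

The wait for the next event is exponential with rate λ = 6.7 per hour.
P(T > 0.17) = e^(−λt) = e^(−6.7 × 0.17) = e^(−1.139) ≈ 0.3201.

0.3201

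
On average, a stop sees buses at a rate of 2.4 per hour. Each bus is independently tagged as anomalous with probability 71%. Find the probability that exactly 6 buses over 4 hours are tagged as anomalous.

Thinning: the buses that are tagged as anomalous themselves form a Poisson process with rate 0.71 × 2.4 = 1.704 per hour.
Over the interval, μ = 1.704 × 4 = 6.816 (4 hours).
P(N = 6) = e^(−6.816) · 6.816^6/6! ≈ 0.1526.

0.1526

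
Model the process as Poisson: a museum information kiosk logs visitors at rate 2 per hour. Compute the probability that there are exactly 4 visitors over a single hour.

0.0902

With mean μ = 2 per hour,
P(N = 4) = e^(−μ) μ^4/4! = e^(−2) · 2^4/24 ≈ 0.0902.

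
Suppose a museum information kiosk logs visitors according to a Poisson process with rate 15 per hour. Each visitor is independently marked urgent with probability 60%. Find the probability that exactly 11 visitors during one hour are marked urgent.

0.0970

Thinning: the visitors that are marked urgent themselves form a Poisson process with rate 0.6 × 15 = 9 per hour.
So μ = 9.
P(N = 11) = e^(−9) · 9^11/11! ≈ 0.0970.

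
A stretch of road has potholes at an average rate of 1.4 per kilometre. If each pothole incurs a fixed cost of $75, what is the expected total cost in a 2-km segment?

$210

E[N] = 1.4 × 2 = 2.8 (a 2-km segment = 2 kilometres); E[cost] = 2.8 × $75 = $210.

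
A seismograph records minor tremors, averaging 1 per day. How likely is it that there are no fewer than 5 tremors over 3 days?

0.1847

Over the interval, μ = 1 × 3 = 3 (3 days).
P(N ≥ 5) = 1 − P(N ≤ 4) = 1 − Σ_{j=0}^{4} e^(−μ) μ^j/j! ≈ 0.1847.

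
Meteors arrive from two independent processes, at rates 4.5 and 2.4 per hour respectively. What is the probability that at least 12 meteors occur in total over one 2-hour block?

0.7227

Independent Poisson processes superpose: combined rate λ = 4.5 + 2.4 = 6.9 per hour.
Over the interval, μ = 6.9 × 2 = 13.8 (a 2-hour block = 2 hours).
P(N ≥ 12) = 1 − P(N ≤ 11) ≈ 0.7227.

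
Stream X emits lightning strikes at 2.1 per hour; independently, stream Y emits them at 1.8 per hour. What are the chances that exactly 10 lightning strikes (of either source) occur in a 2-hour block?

0.0941

Independent Poisson processes superpose: combined rate λ = 2.1 + 1.8 = 3.9 per hour.
Over the interval, μ = 3.9 × 2 = 7.8 (a 2-hour block = 2 hours).
P(N = 10) = e^(−7.8) · 7.8^10/10! ≈ 0.0941.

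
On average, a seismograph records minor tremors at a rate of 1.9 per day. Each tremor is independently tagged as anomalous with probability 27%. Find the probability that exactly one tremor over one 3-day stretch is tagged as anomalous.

0.3303

Thinning: the tremors that are tagged as anomalous themselves form a Poisson process with rate 0.27 × 1.9 = 0.513 per day.
Over the interval, μ = 0.513 × 3 = 1.539 (a 3-day stretch = 3 days).
P(N = 1) = e^(−1.539) · 1.539^1/1! ≈ 0.3303.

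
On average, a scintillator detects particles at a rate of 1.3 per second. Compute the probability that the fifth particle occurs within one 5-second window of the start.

Over the interval, μ = 1.3 × 5 = 6.5 (a 5-second window = 5 seconds).
The fifth arrival falls in the interval iff at least 5 events occur there: P(S_5 ≤ t) = P(N ≥ 5) = 1 − P(N ≤ 4) ≈ 0.7763.

0.7763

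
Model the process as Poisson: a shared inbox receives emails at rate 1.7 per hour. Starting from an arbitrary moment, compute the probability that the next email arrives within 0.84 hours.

0.7602

Inter-arrival times are exponential with rate λ = 1.7 per hour.
P(T ≤ 0.84) = 1 − e^(−λt) = 1 − e^(−1.7 × 0.84) = 1 − e^(−1.428) ≈ 0.7602.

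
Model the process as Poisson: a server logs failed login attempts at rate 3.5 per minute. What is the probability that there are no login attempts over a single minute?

With mean μ = 3.5 per minute,
P(N = 0) = e^(−μ) μ^0/0! = e^(−3.5) · 3.5^0/1 ≈ 0.0302.

0.0302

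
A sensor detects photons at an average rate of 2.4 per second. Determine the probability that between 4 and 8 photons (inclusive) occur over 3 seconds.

0.6308

Over the interval, μ = 2.4 × 3 = 7.2 (3 seconds).
P(4 ≤ N ≤ 8) = Σ_{j=4}^{8} e^(−7.2) · 7.2^j/j! ≈ 0.6308.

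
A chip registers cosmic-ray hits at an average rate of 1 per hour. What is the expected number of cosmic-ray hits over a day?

E[N] = λt = 1 × 24 = 24 (a day = 24 hours).

24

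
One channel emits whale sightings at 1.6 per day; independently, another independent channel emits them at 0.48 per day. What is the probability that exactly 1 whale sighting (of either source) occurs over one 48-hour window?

Independent Poisson processes superpose: combined rate λ = 1.6 + 0.48 = 2.08 per day.
Over the interval, μ = 2.08 × 2 = 4.16 (a 48-hour window = 2 days).
P(N = 1) = e^(−4.16) · 4.16^1/1! ≈ 0.0649.

0.0649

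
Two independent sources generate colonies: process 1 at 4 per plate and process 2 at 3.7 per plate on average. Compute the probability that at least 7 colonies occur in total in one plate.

0.6486

Independent Poisson processes superpose: combined rate λ = 4 + 3.7 = 7.7 per plate.
So μ = 7.7.
P(N ≥ 7) = 1 − P(N ≤ 6) ≈ 0.6486.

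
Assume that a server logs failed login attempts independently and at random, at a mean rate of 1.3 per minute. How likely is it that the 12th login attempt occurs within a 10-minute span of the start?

Over the interval, μ = 1.3 × 10 = 13 (a 10-minute span = 10 minutes).
The 12th arrival falls in the interval iff at least 12 events occur there: P(S_12 ≤ t) = P(N ≥ 12) = 1 − P(N ≤ 11) ≈ 0.6468.

0.6468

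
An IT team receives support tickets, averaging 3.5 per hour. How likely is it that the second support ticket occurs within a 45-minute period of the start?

0.7374

Over the interval, μ = 3.5 × 0.75 = 2.625 (a 45-minute period = 0.75 hours).
The second arrival falls in the interval iff at least 2 events occur there: P(S_2 ≤ t) = P(N ≥ 2) = 1 − P(N ≤ 1) ≈ 0.7374.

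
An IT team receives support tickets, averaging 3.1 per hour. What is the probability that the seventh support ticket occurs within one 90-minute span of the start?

0.1886

Over the interval, μ = 3.1 × 1.5 = 4.65 (a 90-minute span = 1.5 hours).
The seventh arrival falls in the interval iff at least 7 events occur there: P(S_7 ≤ t) = P(N ≥ 7) = 1 − P(N ≤ 6) ≈ 0.1886.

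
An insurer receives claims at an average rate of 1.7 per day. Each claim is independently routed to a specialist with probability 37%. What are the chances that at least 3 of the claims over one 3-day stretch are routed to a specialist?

Thinning: the claims that are routed to a specialist themselves form a Poisson process with rate 0.37 × 1.7 = 0.629 per day.
Over the interval, μ = 0.629 × 3 = 1.887 (a 3-day stretch = 3 days).
P(N ≥ 3) = 1 − P(N ≤ 2) ≈ 0.2928.

0.2928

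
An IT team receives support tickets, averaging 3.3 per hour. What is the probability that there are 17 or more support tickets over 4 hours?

0.1792

Over the interval, μ = 3.3 × 4 = 13.2 (4 hours).
P(N ≥ 17) = 1 − P(N ≤ 16) = 1 − Σ_{j=0}^{16} e^(−μ) μ^j/j! ≈ 0.1792.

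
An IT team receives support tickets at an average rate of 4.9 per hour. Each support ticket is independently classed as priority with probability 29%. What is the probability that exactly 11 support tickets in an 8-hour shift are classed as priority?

0.1187

Thinning: the support tickets that are classed as priority themselves form a Poisson process with rate 0.29 × 4.9 = 1.421 per hour.
Over the interval, μ = 1.421 × 8 = 11.368 (an 8-hour shift = 8 hours).
P(N = 11) = e^(−11.368) · 11.368^11/11! ≈ 0.1187.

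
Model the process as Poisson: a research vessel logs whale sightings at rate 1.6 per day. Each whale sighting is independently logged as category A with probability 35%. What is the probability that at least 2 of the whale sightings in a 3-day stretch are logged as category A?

0.5005

Thinning: the whale sightings that are logged as category A themselves form a Poisson process with rate 0.35 × 1.6 = 0.56 per day.
Over the interval, μ = 0.56 × 3 = 1.68 (a 3-day stretch = 3 days).
P(N ≥ 2) = 1 − P(N ≤ 1) ≈ 0.5005.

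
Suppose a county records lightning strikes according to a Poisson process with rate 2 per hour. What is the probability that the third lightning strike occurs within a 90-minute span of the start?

0.5768

Over the interval, μ = 2 × 1.5 = 3 (a 90-minute span = 1.5 hours).
The third arrival falls in the interval iff at least 3 events occur there: P(S_3 ≤ t) = P(N ≥ 3) = 1 − P(N ≤ 2) ≈ 0.5768.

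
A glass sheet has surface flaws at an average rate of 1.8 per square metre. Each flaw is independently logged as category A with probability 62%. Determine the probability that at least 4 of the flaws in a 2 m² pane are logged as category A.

0.1870

Thinning: the flaws that are logged as category A themselves form a Poisson process with rate 0.62 × 1.8 = 1.116 per square metre.
Over the interval, μ = 1.116 × 2 = 2.232 (a 2 m² pane = 2 square metres).
P(N ≥ 4) = 1 − P(N ≤ 3) ≈ 0.1870.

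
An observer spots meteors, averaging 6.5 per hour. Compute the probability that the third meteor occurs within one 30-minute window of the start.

Over the interval, μ = 6.5 × 0.5 = 3.25 (a 30-minute window = 0.5 hours).
The third arrival falls in the interval iff at least 3 events occur there: P(S_3 ≤ t) = P(N ≥ 3) = 1 − P(N ≤ 2) ≈ 0.6304.

0.6304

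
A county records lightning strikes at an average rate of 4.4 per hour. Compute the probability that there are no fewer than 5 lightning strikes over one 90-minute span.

0.7873

Over the interval, μ = 4.4 × 1.5 = 6.6 (a 90-minute span = 1.5 hours).
P(N ≥ 5) = 1 − P(N ≤ 4) = 1 − Σ_{j=0}^{4} e^(−μ) μ^j/j! ≈ 0.7873.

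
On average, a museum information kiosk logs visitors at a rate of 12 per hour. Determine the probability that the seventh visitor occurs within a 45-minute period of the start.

0.7932

Over the interval, μ = 12 × 0.75 = 9 (a 45-minute period = 0.75 hours).
The seventh arrival falls in the interval iff at least 7 events occur there: P(S_7 ≤ t) = P(N ≥ 7) = 1 − P(N ≤ 6) ≈ 0.7932.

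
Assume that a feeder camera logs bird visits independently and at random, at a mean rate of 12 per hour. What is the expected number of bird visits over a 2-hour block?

24

E[N] = λt = 12 × 2 = 24 (a 2-hour block = 2 hours).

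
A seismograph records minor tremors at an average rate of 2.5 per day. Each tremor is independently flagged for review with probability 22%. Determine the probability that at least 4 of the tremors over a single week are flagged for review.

0.5367

Thinning: the tremors that are flagged for review themselves form a Poisson process with rate 0.22 × 2.5 = 0.55 per day.
Over the interval, μ = 0.55 × 7 = 3.85 (a week = 7 days).
P(N ≥ 4) = 1 − P(N ≤ 3) ≈ 0.5367.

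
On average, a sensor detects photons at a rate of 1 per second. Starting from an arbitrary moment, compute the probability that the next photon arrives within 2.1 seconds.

Inter-arrival times are exponential with rate λ = 1 per second.
P(T ≤ 2.1) = 1 − e^(−λt) = 1 − e^(−1 × 2.1) = 1 − e^(−2.1) ≈ 0.8775.

0.8775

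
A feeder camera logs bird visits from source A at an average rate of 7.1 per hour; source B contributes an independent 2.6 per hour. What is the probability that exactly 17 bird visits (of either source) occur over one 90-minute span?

0.0792

Independent Poisson processes superpose: combined rate λ = 7.1 + 2.6 = 9.7 per hour.
Over the interval, μ = 9.7 × 1.5 = 14.55 (a 90-minute span = 1.5 hours).
P(N = 17) = e^(−14.55) · 14.55^17/17! ≈ 0.0792.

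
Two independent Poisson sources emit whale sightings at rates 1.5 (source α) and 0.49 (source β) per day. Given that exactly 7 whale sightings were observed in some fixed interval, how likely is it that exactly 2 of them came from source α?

0.0108

Given the total, each event is independently from source α with probability p = λ_α/(λ_α+λ_β) = 1.5/1.99 ≈ 0.7538.
So K ~ Binomial(7, 1.5/1.99): P(K = 2) = C(7,2) · (1.5/1.99)^2 · (0.49/1.99)^5 ≈ 0.0108.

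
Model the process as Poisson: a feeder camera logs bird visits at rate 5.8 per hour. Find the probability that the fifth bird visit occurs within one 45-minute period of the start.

Over the interval, μ = 5.8 × 0.75 = 4.35 (a 45-minute period = 0.75 hours).
The fifth arrival falls in the interval iff at least 5 events occur there: P(S_5 ≤ t) = P(N ≥ 5) = 1 − P(N ≤ 4) ≈ 0.4392.

0.4392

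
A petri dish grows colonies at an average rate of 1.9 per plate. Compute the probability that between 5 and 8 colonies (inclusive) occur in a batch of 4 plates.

0.5233

Over the interval, μ = 1.9 × 4 = 7.6 (a batch of 4 plates = 4 plates).
P(5 ≤ N ≤ 8) = Σ_{j=5}^{8} e^(−7.6) · 7.6^j/j! ≈ 0.5233.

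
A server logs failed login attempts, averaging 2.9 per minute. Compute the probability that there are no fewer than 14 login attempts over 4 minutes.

0.2770

Over the interval, μ = 2.9 × 4 = 11.6 (4 minutes).
P(N ≥ 14) = 1 − P(N ≤ 13) = 1 − Σ_{j=0}^{13} e^(−μ) μ^j/j! ≈ 0.2770.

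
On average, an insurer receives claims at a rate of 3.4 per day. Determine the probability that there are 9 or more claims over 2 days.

Over the interval, μ = 3.4 × 2 = 6.8 (2 days).
P(N ≥ 9) = 1 − P(N ≤ 8) = 1 − Σ_{j=0}^{8} e^(−μ) μ^j/j! ≈ 0.2452.

0.2452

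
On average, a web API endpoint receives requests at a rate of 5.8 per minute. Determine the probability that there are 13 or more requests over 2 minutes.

Over the interval, μ = 5.8 × 2 = 11.6 (2 minutes).
P(N ≥ 13) = 1 − P(N ≤ 12) = 1 − Σ_{j=0}^{12} e^(−μ) μ^j/j! ≈ 0.3784.

0.3784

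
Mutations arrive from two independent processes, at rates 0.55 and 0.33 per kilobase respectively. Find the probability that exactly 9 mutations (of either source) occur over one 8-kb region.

Independent Poisson processes superpose: combined rate λ = 0.55 + 0.33 = 0.88 per kilobase.
Over the interval, μ = 0.88 × 8 = 7.04 (an 8-kb region = 8 kilobases).
P(N = 9) = e^(−7.04) · 7.04^9/9! ≈ 0.1026.

0.1026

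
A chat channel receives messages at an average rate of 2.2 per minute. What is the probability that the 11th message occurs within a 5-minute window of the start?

Over the interval, μ = 2.2 × 5 = 11 (a 5-minute window = 5 minutes).
The 11th arrival falls in the interval iff at least 11 events occur there: P(S_11 ≤ t) = P(N ≥ 11) = 1 − P(N ≤ 10) ≈ 0.5401.

0.5401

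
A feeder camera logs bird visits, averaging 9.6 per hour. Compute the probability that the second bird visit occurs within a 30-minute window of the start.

Over the interval, μ = 9.6 × 0.5 = 4.8 (a 30-minute window = 0.5 hours).
The second arrival falls in the interval iff at least 2 events occur there: P(S_2 ≤ t) = P(N ≥ 2) = 1 − P(N ≤ 1) ≈ 0.9523.

0.9523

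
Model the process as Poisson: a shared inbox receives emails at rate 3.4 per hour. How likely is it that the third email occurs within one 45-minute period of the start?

0.4689

Over the interval, μ = 3.4 × 0.75 = 2.55 (a 45-minute period = 0.75 hours).
The third arrival falls in the interval iff at least 3 events occur there: P(S_3 ≤ t) = P(N ≥ 3) = 1 − P(N ≤ 2) ≈ 0.4689.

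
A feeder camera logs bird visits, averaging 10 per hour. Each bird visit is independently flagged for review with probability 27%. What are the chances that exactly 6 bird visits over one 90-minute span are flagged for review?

Thinning: the bird visits that are flagged for review themselves form a Poisson process with rate 0.27 × 10 = 2.7 per hour.
Over the interval, μ = 2.7 × 1.5 = 4.05 (a 90-minute span = 1.5 hours).
P(N = 6) = e^(−4.05) · 4.05^6/6! ≈ 0.1068.

0.1068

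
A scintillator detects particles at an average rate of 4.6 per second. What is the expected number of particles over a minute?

E[N] = λt = 4.6 × 60 = 276 (a minute = 60 seconds).

276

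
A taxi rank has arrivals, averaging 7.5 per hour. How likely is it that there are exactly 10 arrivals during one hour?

0.0858

With mean μ = 7.5 per hour,
P(N = 10) = e^(−μ) μ^10/10! = e^(−7.5) · 7.5^10/3628800 ≈ 0.0858.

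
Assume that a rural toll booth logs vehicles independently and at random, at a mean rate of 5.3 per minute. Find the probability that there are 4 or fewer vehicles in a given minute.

With mean μ = 5.3 per minute,
P(N ≤ 4) = Σ_{j=0}^{4} e^(−μ) μ^j/j! ≈ 0.3895.

0.3895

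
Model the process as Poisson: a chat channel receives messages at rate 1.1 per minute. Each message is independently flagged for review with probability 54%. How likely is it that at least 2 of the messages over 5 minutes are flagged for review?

Thinning: the messages that are flagged for review themselves form a Poisson process with rate 0.54 × 1.1 = 0.594 per minute.
Over the interval, μ = 0.594 × 5 = 2.97 (5 minutes).
P(N ≥ 2) = 1 − P(N ≤ 1) ≈ 0.7963.

0.7963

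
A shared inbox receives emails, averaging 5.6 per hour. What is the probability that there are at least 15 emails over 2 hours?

Over the interval, μ = 5.6 × 2 = 11.2 (2 hours).
P(N ≥ 15) = 1 − P(N ≤ 14) = 1 − Σ_{j=0}^{14} e^(−μ) μ^j/j! ≈ 0.1609.

0.1609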